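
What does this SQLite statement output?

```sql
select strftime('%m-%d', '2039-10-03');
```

10-03

`%m-%d` extracts the month-day: 10-03.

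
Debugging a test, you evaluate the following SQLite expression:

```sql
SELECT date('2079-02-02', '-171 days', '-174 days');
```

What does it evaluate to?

Applying '-171 days' to 2079-02-02: counting 171 days back gives 2078-08-15.
Applying '-174 days' to 2078-08-15: counting 174 days back gives 2078-02-22.

2078-02-22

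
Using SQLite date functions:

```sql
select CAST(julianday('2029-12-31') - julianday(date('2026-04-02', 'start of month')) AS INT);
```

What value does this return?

1370

`start of month` rewinds 2026-04-02 to 2026-04-01.
29 days remain in April 2026 after the 1st (30 − 1).
Full months from May 2026 through November 2029 contribute their day counts.
Then 31 days into December 2029.
Total: 29 + 31 + 30 + 31 + 31 + 30 + 31 + 30 + 31 + 31 + 28 + 31 + 30 + 31 + 30 + 31 + 31 + 30 + 31 + 30 + 31 + 31 + 29 + 31 + 30 + 31 + 30 + 31 + 31 + 30 + 31 + 30 + 31 + 31 + 28 + 31 + 30 + 31 + 30 + 31 + 31 + 30 + 31 + 30 + 31 = 1370.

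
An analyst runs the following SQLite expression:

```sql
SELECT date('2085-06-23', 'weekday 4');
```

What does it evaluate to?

`weekday 4` advances to the next Thursday; 2085-06-23 is a Saturday, so it moves forward to 2085-06-28.

2085-06-28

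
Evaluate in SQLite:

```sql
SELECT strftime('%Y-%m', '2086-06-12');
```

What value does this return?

`%Y-%m` extracts the year-month: 2086-06.

2086-06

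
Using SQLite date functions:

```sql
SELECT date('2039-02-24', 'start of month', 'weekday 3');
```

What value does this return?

`start of month` rewinds 2039-02-24 to 2039-02-01.
`weekday 3` advances to the next Wednesday; 2039-02-01 is a Tuesday, so it moves forward to 2039-02-02.

2039-02-02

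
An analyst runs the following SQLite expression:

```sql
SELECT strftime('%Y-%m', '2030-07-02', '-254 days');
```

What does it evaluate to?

2029-10

First apply '-254 days': 2030-07-02 → 2029-10-21.
`%Y-%m` extracts the year-month: 2029-10.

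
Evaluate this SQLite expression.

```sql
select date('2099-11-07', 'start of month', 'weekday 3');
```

`start of month` rewinds 2099-11-07 to 2099-11-01.
`weekday 3` advances to the next Wednesday; 2099-11-01 is a Sunday, so it moves forward to 2099-11-04.

2099-11-04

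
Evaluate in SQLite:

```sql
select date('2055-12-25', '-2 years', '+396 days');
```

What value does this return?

2055-01-25

Adding -2 years to 2055-12-25 gives 2053-12-25.
Applying '+396 days' to 2053-12-25: counting 396 days forward gives 2055-01-25.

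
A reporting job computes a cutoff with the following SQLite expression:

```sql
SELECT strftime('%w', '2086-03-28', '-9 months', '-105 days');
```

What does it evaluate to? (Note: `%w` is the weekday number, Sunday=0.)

4

First apply '-9 months', '-105 days': 2086-03-28 → 2085-03-15.
2085-03-15 is a Thursday; with Sunday=0 that is 4.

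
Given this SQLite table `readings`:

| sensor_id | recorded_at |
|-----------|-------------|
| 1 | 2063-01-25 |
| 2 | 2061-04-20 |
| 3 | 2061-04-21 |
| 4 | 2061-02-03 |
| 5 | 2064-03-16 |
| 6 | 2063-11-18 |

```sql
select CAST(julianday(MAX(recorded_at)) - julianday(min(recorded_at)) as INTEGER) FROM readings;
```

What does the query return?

MIN = 2061-02-03, MAX = 2064-03-16.
25 days remain in February 2061 after the 3rd (28 − 3).
Full months from March 2061 through February 2064 contribute their day counts.
Then 16 days into March 2064.
Total: 25 + 31 + 30 + 31 + 30 + 31 + 31 + 30 + 31 + 30 + 31 + 31 + 28 + 31 + 30 + 31 + 30 + 31 + 31 + 30 + 31 + 30 + 31 + 31 + 28 + 31 + 30 + 31 + 30 + 31 + 31 + 30 + 31 + 30 + 31 + 31 + 29 + 16 = 1137.

1137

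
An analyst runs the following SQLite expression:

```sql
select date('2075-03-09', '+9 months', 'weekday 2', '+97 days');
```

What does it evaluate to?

Adding +9 months to 2075-03-09 gives 2075-12-09.
`weekday 2` advances to the next Tuesday; 2075-12-09 is a Monday, so it moves forward to 2075-12-10.
Applying '+97 days' to 2075-12-10: counting 97 days forward gives 2076-03-16.

2076-03-16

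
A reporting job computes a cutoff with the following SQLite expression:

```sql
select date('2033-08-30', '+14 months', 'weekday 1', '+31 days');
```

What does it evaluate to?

Adding +14 months to 2033-08-30 gives 2034-10-30.
`weekday 1` advances to the next Monday; 2034-10-30 is already a Monday, so it stays at 2034-10-30.
October 2034 has 31 days; 1 remain after the 30th, so 2 days reach 2034-11-01.
Advancing 29 more days within November lands on 2034-11-30.

2034-11-30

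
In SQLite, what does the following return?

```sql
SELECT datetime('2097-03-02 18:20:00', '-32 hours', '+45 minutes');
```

2097-03-01 11:05:00

-32 hours from 2097-03-02 18:20:00 is 2097-03-01 10:20:00 (crosses midnight).
+45 minutes from 2097-03-01 10:20:00 is 2097-03-01 11:05:00.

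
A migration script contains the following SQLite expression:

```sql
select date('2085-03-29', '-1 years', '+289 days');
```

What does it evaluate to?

2085-01-12

Adding -1 year to 2085-03-29 gives 2084-03-29.
Applying '+289 days' to 2084-03-29: counting 289 days forward gives 2085-01-12.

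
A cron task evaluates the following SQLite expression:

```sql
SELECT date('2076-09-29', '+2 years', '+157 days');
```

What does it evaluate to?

Adding +2 years to 2076-09-29 gives 2078-09-29.
Applying '+157 days' to 2078-09-29: counting 157 days forward gives 2079-03-05.

2079-03-05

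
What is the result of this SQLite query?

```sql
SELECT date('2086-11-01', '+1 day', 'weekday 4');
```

2086-11-07

Advancing 1 more day within November lands on 2086-11-02.
`weekday 4` advances to the next Thursday; 2086-11-02 is a Saturday, so it moves forward to 2086-11-07.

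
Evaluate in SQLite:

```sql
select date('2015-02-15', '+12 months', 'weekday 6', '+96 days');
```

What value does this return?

Adding +12 months to 2015-02-15 gives 2016-02-15.
`weekday 6` advances to the next Saturday; 2016-02-15 is a Monday, so it moves forward to 2016-02-20.
Applying '+96 days' to 2016-02-20: counting 96 days forward gives 2016-05-26.

2016-05-26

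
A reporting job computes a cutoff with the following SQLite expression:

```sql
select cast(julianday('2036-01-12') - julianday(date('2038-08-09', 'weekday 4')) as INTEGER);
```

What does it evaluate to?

-943

`weekday 4` advances to the next Thursday; 2038-08-09 is a Monday, so it moves forward to 2038-08-12.
19 days remain in January 2036 after the 12th (31 − 12).
Full months from February 2036 through July 2038 contribute their day counts.
Then 12 days into August 2038.
Total: 19 + 29 + 31 + 30 + 31 + 30 + 31 + 31 + 30 + 31 + 30 + 31 + 31 + 28 + 31 + 30 + 31 + 30 + 31 + 31 + 30 + 31 + 30 + 31 + 31 + 28 + 31 + 30 + 31 + 30 + 31 + 12 = 943.
The subtraction is earlier − later, so the result is −943 → -943.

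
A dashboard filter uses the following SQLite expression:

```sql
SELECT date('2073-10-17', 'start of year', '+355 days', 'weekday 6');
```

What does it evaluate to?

2073-12-23

`start of year` rewinds 2073-10-17 to 2073-01-01.
Applying '+355 days' to 2073-01-01: counting 355 days forward gives 2073-12-22.
`weekday 6` advances to the next Saturday; 2073-12-22 is a Friday, so it moves forward to 2073-12-23.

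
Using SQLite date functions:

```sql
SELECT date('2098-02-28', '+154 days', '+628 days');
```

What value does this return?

Applying '+154 days' to 2098-02-28: counting 154 days forward gives 2098-08-01.
Applying '+628 days' to 2098-08-01: counting 628 days forward gives 2100-04-21.

2100-04-21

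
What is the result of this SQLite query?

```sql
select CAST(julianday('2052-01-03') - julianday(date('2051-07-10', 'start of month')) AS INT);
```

186

`start of month` rewinds 2051-07-10 to 2051-07-01.
30 days remain in July 2051 after the 1st (31 − 1).
August 2051: 31 days.
September 2051: 30 days.
October 2051: 31 days.
November 2051: 30 days.
December 2051: 31 days.
Then 3 days into January 2052.
Total: 30 + 31 + 30 + 31 + 30 + 31 + 3 = 186.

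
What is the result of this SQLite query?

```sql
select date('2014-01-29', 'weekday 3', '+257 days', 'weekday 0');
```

`weekday 3` advances to the next Wednesday; 2014-01-29 is already a Wednesday, so it stays at 2014-01-29.
Applying '+257 days' to 2014-01-29: counting 257 days forward gives 2014-10-13.
`weekday 0` advances to the next Sunday; 2014-10-13 is a Monday, so it moves forward to 2014-10-19.

2014-10-19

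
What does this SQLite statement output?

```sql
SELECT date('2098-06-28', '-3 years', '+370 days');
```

Adding -3 years to 2098-06-28 gives 2095-06-28.
Applying '+370 days' to 2095-06-28: counting 370 days forward gives 2096-07-02.

2096-07-02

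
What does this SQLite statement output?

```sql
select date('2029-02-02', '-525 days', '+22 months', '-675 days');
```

2027-08-22

Applying '-525 days' to 2029-02-02: counting 525 days back gives 2027-08-27.
Adding +22 months to 2027-08-27 gives 2029-06-27.
Applying '-675 days' to 2029-06-27: counting 675 days back gives 2027-08-22.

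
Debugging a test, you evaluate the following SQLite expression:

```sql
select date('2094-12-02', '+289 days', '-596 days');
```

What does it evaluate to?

Applying '+289 days' to 2094-12-02: counting 289 days forward gives 2095-09-17.
Applying '-596 days' to 2095-09-17: counting 596 days back gives 2094-01-29.

2094-01-29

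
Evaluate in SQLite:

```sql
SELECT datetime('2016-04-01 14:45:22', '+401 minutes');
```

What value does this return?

401 minutes = 6h 41m; +401 minutes from 2016-04-01 14:45:22 is 2016-04-01 21:26:22.

2016-04-01 21:26:22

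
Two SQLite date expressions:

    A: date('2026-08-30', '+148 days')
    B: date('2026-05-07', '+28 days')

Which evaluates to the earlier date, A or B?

B

A = 2027-01-25.
B = 2026-06-04.
B is earlier.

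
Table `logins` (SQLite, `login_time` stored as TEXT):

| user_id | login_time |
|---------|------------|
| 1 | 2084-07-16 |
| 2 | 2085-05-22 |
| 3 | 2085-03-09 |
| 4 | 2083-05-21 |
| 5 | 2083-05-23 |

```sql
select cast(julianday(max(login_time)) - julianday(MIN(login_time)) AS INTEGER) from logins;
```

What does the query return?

MIN = 2083-05-21, MAX = 2085-05-22.
10 days remain in May 2083 after the 21st (31 − 21).
Full months from June 2083 through April 2085 contribute their day counts.
Then 22 days into May 2085.
Total: 10 + 30 + 31 + 31 + 30 + 31 + 30 + 31 + 31 + 29 + 31 + 30 + 31 + 30 + 31 + 31 + 30 + 31 + 30 + 31 + 31 + 28 + 31 + 30 + 22 = 732.

732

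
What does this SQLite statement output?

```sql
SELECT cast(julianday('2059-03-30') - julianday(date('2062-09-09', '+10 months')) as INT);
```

Adding +10 months to 2062-09-09 gives 2063-07-09.
1 day remains in March 2059 after the 30th (31 − 30).
Full months from April 2059 through June 2063 contribute their day counts.
Then 9 days into July 2063.
Total: 1 + 30 + 31 + 30 + 31 + 31 + 30 + 31 + 30 + 31 + 31 + 29 + 31 + 30 + 31 + 30 + 31 + 31 + 30 + 31 + 30 + 31 + 31 + 28 + 31 + 30 + 31 + 30 + 31 + 31 + 30 + 31 + 30 + 31 + 31 + 28 + 31 + 30 + 31 + 30 + 31 + 31 + 30 + 31 + 30 + 31 + 31 + 28 + 31 + 30 + 31 + 30 + 9 = 1562.
The subtraction is earlier − later, so the result is −1562 → -1562.

-1562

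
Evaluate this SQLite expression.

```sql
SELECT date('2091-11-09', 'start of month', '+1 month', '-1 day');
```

`start of month` rewinds 2091-11-09 to 2091-11-01.
Adding +1 month to 2091-11-01 gives 2091-12-01.
Going back 1 day from 2091-12-01 reaches 2091-11-30 (last day of November, 30 days).

2091-11-30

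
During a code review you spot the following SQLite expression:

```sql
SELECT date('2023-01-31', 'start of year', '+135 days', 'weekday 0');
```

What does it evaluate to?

2023-05-21

`start of year` rewinds 2023-01-31 to 2023-01-01.
Applying '+135 days' to 2023-01-01: counting 135 days forward gives 2023-05-16.
`weekday 0` advances to the next Sunday; 2023-05-16 is a Tuesday, so it moves forward to 2023-05-21.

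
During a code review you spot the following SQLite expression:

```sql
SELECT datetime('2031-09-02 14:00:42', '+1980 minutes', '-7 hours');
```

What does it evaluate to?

2031-09-03 16:00:42

1980 minutes = 33h 0m; +1980 minutes from 2031-09-02 14:00:42 is 2031-09-03 23:00:42 (crosses midnight).
-7 hours from 2031-09-03 23:00:42 is 2031-09-03 16:00:42.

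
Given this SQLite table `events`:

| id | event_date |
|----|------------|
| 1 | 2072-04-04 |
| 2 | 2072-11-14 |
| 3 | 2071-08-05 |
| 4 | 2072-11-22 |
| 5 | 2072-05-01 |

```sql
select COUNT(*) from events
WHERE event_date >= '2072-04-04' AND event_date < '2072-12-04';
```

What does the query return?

Rows in [2072-04-04, 2072-12-04): 2072-04-04, 2072-11-14, 2072-11-22, 2072-05-01 → 4 rows.

4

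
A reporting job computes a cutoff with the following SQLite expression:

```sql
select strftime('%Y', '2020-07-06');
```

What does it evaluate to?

`%Y` extracts the 4-digit year: 2020.

2020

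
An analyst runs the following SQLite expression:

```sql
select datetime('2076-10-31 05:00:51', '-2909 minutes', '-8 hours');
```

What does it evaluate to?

2076-10-28 20:31:51

2909 minutes = 48h 29m; -2909 minutes from 2076-10-31 05:00:51 is 2076-10-29 04:31:51 (crosses midnight).
-8 hours from 2076-10-29 04:31:51 is 2076-10-28 20:31:51 (crosses midnight).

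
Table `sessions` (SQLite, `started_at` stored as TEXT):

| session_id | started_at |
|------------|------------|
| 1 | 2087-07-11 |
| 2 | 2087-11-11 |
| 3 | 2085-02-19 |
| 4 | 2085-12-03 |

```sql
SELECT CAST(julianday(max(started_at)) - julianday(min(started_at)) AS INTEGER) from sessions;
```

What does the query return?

MIN = 2085-02-19, MAX = 2087-11-11.
9 days remain in February 2085 after the 19th (28 − 19).
Full months from March 2085 through October 2087 contribute their day counts.
Then 11 days into November 2087.
Total: 9 + 31 + 30 + 31 + 30 + 31 + 31 + 30 + 31 + 30 + 31 + 31 + 28 + 31 + 30 + 31 + 30 + 31 + 31 + 30 + 31 + 30 + 31 + 31 + 28 + 31 + 30 + 31 + 30 + 31 + 31 + 30 + 31 + 11 = 995.

995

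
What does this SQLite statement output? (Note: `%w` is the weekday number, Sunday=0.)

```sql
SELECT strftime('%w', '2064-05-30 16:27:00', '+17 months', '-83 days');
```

6

First apply '+17 months', '-83 days': 2064-05-30 16:27:00 → 2065-08-08 16:27:00.
2065-08-08 is a Saturday; with Sunday=0 that is 6.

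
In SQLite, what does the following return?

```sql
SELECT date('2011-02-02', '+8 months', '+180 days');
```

2012-03-30

Adding +8 months to 2011-02-02 gives 2011-10-02.
Applying '+180 days' to 2011-10-02: counting 180 days forward gives 2012-03-30.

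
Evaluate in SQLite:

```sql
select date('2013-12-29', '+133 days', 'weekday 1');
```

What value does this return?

Applying '+133 days' to 2013-12-29: counting 133 days forward gives 2014-05-11.
`weekday 1` advances to the next Monday; 2014-05-11 is a Sunday, so it moves forward to 2014-05-12.

2014-05-12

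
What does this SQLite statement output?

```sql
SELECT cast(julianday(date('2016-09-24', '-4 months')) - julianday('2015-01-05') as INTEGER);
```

505

Adding -4 months to 2016-09-24 gives 2016-05-24.
26 days remain in January 2015 after the 5th (31 − 5).
Full months from February 2015 through April 2016 contribute their day counts.
Then 24 days into May 2016.
Total: 26 + 28 + 31 + 30 + 31 + 30 + 31 + 31 + 30 + 31 + 30 + 31 + 31 + 29 + 31 + 30 + 24 = 505.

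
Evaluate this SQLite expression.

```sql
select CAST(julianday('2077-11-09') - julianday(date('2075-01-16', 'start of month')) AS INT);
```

`start of month` rewinds 2075-01-16 to 2075-01-01.
30 days remain in January 2075 after the 1st (31 − 1).
Full months from February 2075 through October 2077 contribute their day counts.
Then 9 days into November 2077.
Total: 30 + 28 + 31 + 30 + 31 + 30 + 31 + 31 + 30 + 31 + 30 + 31 + 31 + 29 + 31 + 30 + 31 + 30 + 31 + 31 + 30 + 31 + 30 + 31 + 31 + 28 + 31 + 30 + 31 + 30 + 31 + 31 + 30 + 31 + 9 = 1043.

1043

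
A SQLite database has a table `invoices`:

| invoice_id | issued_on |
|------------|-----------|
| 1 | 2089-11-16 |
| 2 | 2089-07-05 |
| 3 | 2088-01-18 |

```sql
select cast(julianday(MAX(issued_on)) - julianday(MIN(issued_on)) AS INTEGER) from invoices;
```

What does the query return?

668

MIN = 2088-01-18, MAX = 2089-11-16.
13 days remain in January 2088 after the 18th (31 − 18).
Full months from February 2088 through October 2089 contribute their day counts.
Then 16 days into November 2089.
Total: 13 + 29 + 31 + 30 + 31 + 30 + 31 + 31 + 30 + 31 + 30 + 31 + 31 + 28 + 31 + 30 + 31 + 30 + 31 + 31 + 30 + 31 + 16 = 668.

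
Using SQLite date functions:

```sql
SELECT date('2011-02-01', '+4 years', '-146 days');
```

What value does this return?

2014-09-08

Adding +4 years to 2011-02-01 gives 2015-02-01.
Applying '-146 days' to 2015-02-01: counting 146 days back gives 2014-09-08.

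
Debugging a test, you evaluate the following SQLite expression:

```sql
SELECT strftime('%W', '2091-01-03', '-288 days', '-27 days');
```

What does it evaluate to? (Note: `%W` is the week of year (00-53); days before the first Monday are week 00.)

First apply '-288 days', '-27 days': 2091-01-03 → 2090-02-22.
2090-02-22 is a Wednesday. SQLite's %W counts Mondays since the year started; the result is 08.

08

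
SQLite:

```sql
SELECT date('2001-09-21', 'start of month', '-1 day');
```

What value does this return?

`start of month` rewinds 2001-09-21 to 2001-09-01.
Going back 1 day from 2001-09-01 reaches 2001-08-31 (last day of August, 31 days).

2001-08-31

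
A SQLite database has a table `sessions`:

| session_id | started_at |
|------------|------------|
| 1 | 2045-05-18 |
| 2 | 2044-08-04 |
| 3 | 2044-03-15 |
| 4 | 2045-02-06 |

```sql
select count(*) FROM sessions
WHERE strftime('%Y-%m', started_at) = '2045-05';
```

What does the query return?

Rows with year-month 2045-05: 2045-05-18 → 1.

1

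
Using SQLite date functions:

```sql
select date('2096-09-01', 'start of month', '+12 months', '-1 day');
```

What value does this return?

2097-08-31

`start of month` rewinds 2096-09-01 to 2096-09-01.
Adding +12 months to 2096-09-01 gives 2097-09-01.
Going back 1 day from 2097-09-01 reaches 2097-08-31 (last day of August, 31 days).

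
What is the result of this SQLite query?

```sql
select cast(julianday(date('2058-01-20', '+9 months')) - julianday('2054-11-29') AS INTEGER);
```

1421

Adding +9 months to 2058-01-20 gives 2058-10-20.
1 day remains in November 2054 after the 29th (30 − 29).
Full months from December 2054 through September 2058 contribute their day counts.
Then 20 days into October 2058.
Total: 1 + 31 + 31 + 28 + 31 + 30 + 31 + 30 + 31 + 31 + 30 + 31 + 30 + 31 + 31 + 29 + 31 + 30 + 31 + 30 + 31 + 31 + 30 + 31 + 30 + 31 + 31 + 28 + 31 + 30 + 31 + 30 + 31 + 31 + 30 + 31 + 30 + 31 + 31 + 28 + 31 + 30 + 31 + 30 + 31 + 31 + 30 + 20 = 1421.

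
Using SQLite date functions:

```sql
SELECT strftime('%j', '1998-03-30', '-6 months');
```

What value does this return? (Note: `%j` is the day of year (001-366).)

First apply '-6 months': 1998-03-30 → 1997-09-30.
Day-of-year for 1997-09-30: days since 1997-01-01 inclusive = 273, zero-padded to 273.

273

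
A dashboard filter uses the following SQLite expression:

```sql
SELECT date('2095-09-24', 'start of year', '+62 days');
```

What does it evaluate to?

`start of year` rewinds 2095-09-24 to 2095-01-01.
Applying '+62 days' to 2095-01-01: counting 62 days forward gives 2095-03-04.

2095-03-04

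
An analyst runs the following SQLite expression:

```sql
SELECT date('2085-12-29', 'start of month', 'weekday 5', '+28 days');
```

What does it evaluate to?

2086-01-04

`start of month` rewinds 2085-12-29 to 2085-12-01.
`weekday 5` advances to the next Friday; 2085-12-01 is a Saturday, so it moves forward to 2085-12-07.
December 2085 has 31 days; 24 remain after the 7th, so 25 days reach 2086-01-01.
Advancing 3 more days within January lands on 2086-01-04.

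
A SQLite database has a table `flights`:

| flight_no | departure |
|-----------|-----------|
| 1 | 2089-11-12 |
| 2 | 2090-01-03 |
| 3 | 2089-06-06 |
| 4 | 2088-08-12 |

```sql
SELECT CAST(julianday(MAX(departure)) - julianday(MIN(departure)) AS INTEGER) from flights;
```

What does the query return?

MIN = 2088-08-12, MAX = 2090-01-03.
19 days remain in August 2088 after the 12th (31 − 12).
Full months from September 2088 through December 2089 contribute their day counts.
Then 3 days into January 2090.
Total: 19 + 30 + 31 + 30 + 31 + 31 + 28 + 31 + 30 + 31 + 30 + 31 + 31 + 30 + 31 + 30 + 31 + 3 = 509.

509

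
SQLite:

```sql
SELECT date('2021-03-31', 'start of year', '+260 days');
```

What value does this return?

`start of year` rewinds 2021-03-31 to 2021-01-01.
Applying '+260 days' to 2021-01-01: counting 260 days forward gives 2021-09-18.

2021-09-18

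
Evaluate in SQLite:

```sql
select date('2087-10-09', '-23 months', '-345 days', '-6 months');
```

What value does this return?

2084-05-29

Adding -23 months to 2087-10-09 gives 2085-11-09.
Applying '-345 days' to 2085-11-09: counting 345 days back gives 2084-11-29.
Adding -6 months to 2084-11-29 gives 2084-05-29.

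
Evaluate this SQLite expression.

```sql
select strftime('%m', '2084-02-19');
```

`%m` extracts the 2-digit month (01-12): 02.

02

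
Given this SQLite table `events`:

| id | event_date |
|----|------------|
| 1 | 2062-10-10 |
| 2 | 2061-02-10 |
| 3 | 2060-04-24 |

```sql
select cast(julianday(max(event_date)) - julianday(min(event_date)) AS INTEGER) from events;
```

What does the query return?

899

MIN = 2060-04-24, MAX = 2062-10-10.
6 days remain in April 2060 after the 24th (30 − 24).
Full months from May 2060 through September 2062 contribute their day counts.
Then 10 days into October 2062.
Total: 6 + 31 + 30 + 31 + 31 + 30 + 31 + 30 + 31 + 31 + 28 + 31 + 30 + 31 + 30 + 31 + 31 + 30 + 31 + 30 + 31 + 31 + 28 + 31 + 30 + 31 + 30 + 31 + 31 + 30 + 10 = 899.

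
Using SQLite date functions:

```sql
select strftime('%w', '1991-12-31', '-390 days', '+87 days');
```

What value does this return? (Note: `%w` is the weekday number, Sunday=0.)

First apply '-390 days', '+87 days': 1991-12-31 → 1991-03-03.
1991-03-03 is a Sunday; with Sunday=0 that is 0.

0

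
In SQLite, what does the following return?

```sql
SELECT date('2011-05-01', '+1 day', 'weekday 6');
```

2011-05-07

Advancing 1 more day within May lands on 2011-05-02.
`weekday 6` advances to the next Saturday; 2011-05-02 is a Monday, so it moves forward to 2011-05-07.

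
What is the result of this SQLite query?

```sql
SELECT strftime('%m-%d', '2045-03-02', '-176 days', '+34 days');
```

10-11

First apply '-176 days', '+34 days': 2045-03-02 → 2044-10-11.
`%m-%d` extracts the month-day: 10-11.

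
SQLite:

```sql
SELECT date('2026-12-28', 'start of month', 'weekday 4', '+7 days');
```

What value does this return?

2026-12-10

`start of month` rewinds 2026-12-28 to 2026-12-01.
`weekday 4` advances to the next Thursday; 2026-12-01 is a Tuesday, so it moves forward to 2026-12-03.
Advancing 7 more days within December lands on 2026-12-10.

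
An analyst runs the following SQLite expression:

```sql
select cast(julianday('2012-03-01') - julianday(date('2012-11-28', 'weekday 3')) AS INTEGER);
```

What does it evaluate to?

`weekday 3` advances to the next Wednesday; 2012-11-28 is already a Wednesday, so it stays at 2012-11-28.
30 days remain in March 2012 after the 1st (31 − 1).
Full months from April 2012 through October 2012 contribute their day counts.
Then 28 days into November 2012.
Total: 30 + 30 + 31 + 30 + 31 + 31 + 30 + 31 + 28 = 272.
The subtraction is earlier − later, so the result is −272 → -272.

-272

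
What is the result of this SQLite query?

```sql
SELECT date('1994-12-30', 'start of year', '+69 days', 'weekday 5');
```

1994-03-11

`start of year` rewinds 1994-12-30 to 1994-01-01.
Applying '+69 days' to 1994-01-01: counting 69 days forward gives 1994-03-11.
`weekday 5` advances to the next Friday; 1994-03-11 is already a Friday, so it stays at 1994-03-11.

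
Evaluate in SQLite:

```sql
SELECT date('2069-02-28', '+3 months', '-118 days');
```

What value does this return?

Adding +3 months to 2069-02-28 gives 2069-05-28.
Applying '-118 days' to 2069-05-28: counting 118 days back gives 2069-01-30.

2069-01-30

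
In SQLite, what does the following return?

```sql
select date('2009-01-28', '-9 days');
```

2009-01-19

Going back 9 days within January lands on 2009-01-19.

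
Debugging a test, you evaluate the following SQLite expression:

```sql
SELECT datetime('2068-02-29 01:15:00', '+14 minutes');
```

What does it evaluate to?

2068-02-29 01:29:00

+14 minutes from 2068-02-29 01:15:00 is 2068-02-29 01:29:00.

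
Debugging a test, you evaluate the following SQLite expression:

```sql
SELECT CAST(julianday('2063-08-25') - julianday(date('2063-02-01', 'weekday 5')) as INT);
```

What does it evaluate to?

204

`weekday 5` advances to the next Friday; 2063-02-01 is a Thursday, so it moves forward to 2063-02-02.
26 days remain in February 2063 after the 2nd (28 − 2).
March 2063: 31 days.
April 2063: 30 days.
May 2063: 31 days.
June 2063: 30 days.
July 2063: 31 days.
Then 25 days into August 2063.
Total: 26 + 31 + 30 + 31 + 30 + 31 + 25 = 204.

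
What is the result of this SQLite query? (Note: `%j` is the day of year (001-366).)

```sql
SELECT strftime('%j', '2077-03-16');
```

Day-of-year for 2077-03-16: days since 2077-01-01 inclusive = 75, zero-padded to 075.

075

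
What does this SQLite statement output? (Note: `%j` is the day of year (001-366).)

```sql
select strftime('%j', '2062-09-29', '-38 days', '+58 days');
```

292

First apply '-38 days', '+58 days': 2062-09-29 → 2062-10-19.
Day-of-year for 2062-10-19: days since 2062-01-01 inclusive = 292, zero-padded to 292.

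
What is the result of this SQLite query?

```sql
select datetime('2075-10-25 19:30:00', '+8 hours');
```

+8 hours from 2075-10-25 19:30:00 is 2075-10-26 03:30:00 (crosses midnight).

2075-10-26 03:30:00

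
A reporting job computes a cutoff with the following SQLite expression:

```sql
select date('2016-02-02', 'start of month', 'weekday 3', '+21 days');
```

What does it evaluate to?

2016-02-24

`start of month` rewinds 2016-02-02 to 2016-02-01.
`weekday 3` advances to the next Wednesday; 2016-02-01 is a Monday, so it moves forward to 2016-02-03.
Advancing 21 more days within February lands on 2016-02-24.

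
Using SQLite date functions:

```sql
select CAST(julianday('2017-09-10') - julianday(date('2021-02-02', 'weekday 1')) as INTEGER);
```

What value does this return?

`weekday 1` advances to the next Monday; 2021-02-02 is a Tuesday, so it moves forward to 2021-02-08.
20 days remain in September 2017 after the 10th (30 − 10).
Full months from October 2017 through January 2021 contribute their day counts.
Then 8 days into February 2021.
Total: 20 + 31 + 30 + 31 + 31 + 28 + 31 + 30 + 31 + 30 + 31 + 31 + 30 + 31 + 30 + 31 + 31 + 28 + 31 + 30 + 31 + 30 + 31 + 31 + 30 + 31 + 30 + 31 + 31 + 29 + 31 + 30 + 31 + 30 + 31 + 31 + 30 + 31 + 30 + 31 + 31 + 8 = 1247.
The subtraction is earlier − later, so the result is −1247 → -1247.

-1247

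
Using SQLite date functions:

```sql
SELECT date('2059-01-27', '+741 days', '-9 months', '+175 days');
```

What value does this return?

Applying '+741 days' to 2059-01-27: counting 741 days forward gives 2061-02-06.
Adding -9 months to 2061-02-06 gives 2060-05-06.
Applying '+175 days' to 2060-05-06: counting 175 days forward gives 2060-10-28.

2060-10-28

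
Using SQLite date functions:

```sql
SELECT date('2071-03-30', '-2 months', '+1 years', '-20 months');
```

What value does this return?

Adding -2 months to 2071-03-30 gives 2071-01-30.
Adding +1 year to 2071-01-30 gives 2072-01-30.
Adding -20 months to 2072-01-30 gives 2070-05-30.

2070-05-30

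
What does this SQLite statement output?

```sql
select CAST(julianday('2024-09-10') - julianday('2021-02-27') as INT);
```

1 day remains in February 2021 after the 27th (28 − 27).
Full months from March 2021 through August 2024 contribute their day counts.
Then 10 days into September 2024.
Total: 1 + 31 + 30 + 31 + 30 + 31 + 31 + 30 + 31 + 30 + 31 + 31 + 28 + 31 + 30 + 31 + 30 + 31 + 31 + 30 + 31 + 30 + 31 + 31 + 28 + 31 + 30 + 31 + 30 + 31 + 31 + 30 + 31 + 30 + 31 + 31 + 29 + 31 + 30 + 31 + 30 + 31 + 31 + 10 = 1291.

1291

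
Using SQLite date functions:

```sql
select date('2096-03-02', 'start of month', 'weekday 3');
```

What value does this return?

`start of month` rewinds 2096-03-02 to 2096-03-01.
`weekday 3` advances to the next Wednesday; 2096-03-01 is a Thursday, so it moves forward to 2096-03-07.

2096-03-07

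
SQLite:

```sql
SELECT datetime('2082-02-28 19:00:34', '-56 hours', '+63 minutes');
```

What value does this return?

-56 hours from 2082-02-28 19:00:34 is 2082-02-26 11:00:34 (crosses midnight).
63 minutes = 1h 3m; +63 minutes from 2082-02-26 11:00:34 is 2082-02-26 12:03:34.

2082-02-26 12:03:34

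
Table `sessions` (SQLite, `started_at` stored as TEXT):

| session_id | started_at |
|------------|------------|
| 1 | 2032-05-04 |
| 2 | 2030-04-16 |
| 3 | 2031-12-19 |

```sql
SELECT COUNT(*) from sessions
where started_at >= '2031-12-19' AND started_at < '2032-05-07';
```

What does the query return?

Rows in [2031-12-19, 2032-05-07): 2032-05-04, 2031-12-19 → 2 rows.

2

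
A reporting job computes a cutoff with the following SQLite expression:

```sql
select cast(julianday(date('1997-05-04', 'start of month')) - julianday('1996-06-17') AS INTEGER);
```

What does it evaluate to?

318

`start of month` rewinds 1997-05-04 to 1997-05-01.
13 days remain in June 1996 after the 17th (30 − 17).
Full months from July 1996 through April 1997 contribute their day counts.
Then 1 day into May 1997.
Total: 13 + 31 + 31 + 30 + 31 + 30 + 31 + 31 + 28 + 31 + 30 + 1 = 318.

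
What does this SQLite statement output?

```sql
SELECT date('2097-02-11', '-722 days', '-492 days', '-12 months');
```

2092-10-16

Applying '-722 days' to 2097-02-11: counting 722 days back gives 2095-02-20.
Applying '-492 days' to 2095-02-20: counting 492 days back gives 2093-10-16.
Adding -12 months to 2093-10-16 gives 2092-10-16.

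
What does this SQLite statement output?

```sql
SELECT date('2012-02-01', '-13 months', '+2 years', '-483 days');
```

Adding -13 months to 2012-02-01 gives 2011-01-01.
Adding +2 years to 2011-01-01 gives 2013-01-01.
Applying '-483 days' to 2013-01-01: counting 483 days back gives 2011-09-06.

2011-09-06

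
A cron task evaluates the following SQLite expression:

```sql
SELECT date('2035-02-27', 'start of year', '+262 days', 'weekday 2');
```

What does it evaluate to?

2035-09-25

`start of year` rewinds 2035-02-27 to 2035-01-01.
Applying '+262 days' to 2035-01-01: counting 262 days forward gives 2035-09-20.
`weekday 2` advances to the next Tuesday; 2035-09-20 is a Thursday, so it moves forward to 2035-09-25.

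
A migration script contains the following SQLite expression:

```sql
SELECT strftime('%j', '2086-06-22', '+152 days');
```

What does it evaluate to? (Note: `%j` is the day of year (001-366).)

First apply '+152 days': 2086-06-22 → 2086-11-21.
Day-of-year for 2086-11-21: days since 2086-01-01 inclusive = 325, zero-padded to 325.

325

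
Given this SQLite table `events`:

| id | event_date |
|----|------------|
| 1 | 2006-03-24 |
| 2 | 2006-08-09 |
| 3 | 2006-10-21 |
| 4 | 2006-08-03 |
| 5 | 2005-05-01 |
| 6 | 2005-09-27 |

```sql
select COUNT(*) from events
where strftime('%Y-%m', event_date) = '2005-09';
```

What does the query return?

1

Rows with year-month 2005-09: 2005-09-27 → 1.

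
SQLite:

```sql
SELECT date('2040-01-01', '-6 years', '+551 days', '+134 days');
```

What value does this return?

2035-11-17

Adding -6 years to 2040-01-01 gives 2034-01-01.
Applying '+551 days' to 2034-01-01: counting 551 days forward gives 2035-07-06.
Applying '+134 days' to 2035-07-06: counting 134 days forward gives 2035-11-17.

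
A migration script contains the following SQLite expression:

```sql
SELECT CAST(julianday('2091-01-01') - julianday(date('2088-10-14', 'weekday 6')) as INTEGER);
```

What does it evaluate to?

`weekday 6` advances to the next Saturday; 2088-10-14 is a Thursday, so it moves forward to 2088-10-16.
15 days remain in October 2088 after the 16th (31 − 16).
Full months from November 2088 through December 2090 contribute their day counts.
Then 1 day into January 2091.
Total: 15 + 30 + 31 + 31 + 28 + 31 + 30 + 31 + 30 + 31 + 31 + 30 + 31 + 30 + 31 + 31 + 28 + 31 + 30 + 31 + 30 + 31 + 31 + 30 + 31 + 30 + 31 + 1 = 807.

807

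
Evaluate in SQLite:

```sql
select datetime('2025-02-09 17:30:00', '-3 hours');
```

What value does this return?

2025-02-09 14:30:00

-3 hours from 2025-02-09 17:30:00 is 2025-02-09 14:30:00.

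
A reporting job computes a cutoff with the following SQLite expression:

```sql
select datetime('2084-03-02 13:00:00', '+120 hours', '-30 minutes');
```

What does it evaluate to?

+120 hours from 2084-03-02 13:00:00 is 2084-03-07 13:00:00 (crosses midnight).
-30 minutes from 2084-03-07 13:00:00 is 2084-03-07 12:30:00.

2084-03-07 12:30:00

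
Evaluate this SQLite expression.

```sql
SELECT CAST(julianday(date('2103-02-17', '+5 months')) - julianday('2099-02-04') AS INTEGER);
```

1623

Adding +5 months to 2103-02-17 gives 2103-07-17.
24 days remain in February 2099 after the 4th (28 − 4).
Full months from March 2099 through June 2103 contribute their day counts.
Then 17 days into July 2103.
Total: 24 + 31 + 30 + 31 + 30 + 31 + 31 + 30 + 31 + 30 + 31 + 31 + 28 + 31 + 30 + 31 + 30 + 31 + 31 + 30 + 31 + 30 + 31 + 31 + 28 + 31 + 30 + 31 + 30 + 31 + 31 + 30 + 31 + 30 + 31 + 31 + 28 + 31 + 30 + 31 + 30 + 31 + 31 + 30 + 31 + 30 + 31 + 31 + 28 + 31 + 30 + 31 + 30 + 17 = 1623.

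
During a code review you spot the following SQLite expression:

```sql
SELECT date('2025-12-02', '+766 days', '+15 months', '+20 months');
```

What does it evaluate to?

2030-12-07

Applying '+766 days' to 2025-12-02: counting 766 days forward gives 2028-01-07.
Adding +15 months to 2028-01-07 gives 2029-04-07.
Adding +20 months to 2029-04-07 gives 2030-12-07.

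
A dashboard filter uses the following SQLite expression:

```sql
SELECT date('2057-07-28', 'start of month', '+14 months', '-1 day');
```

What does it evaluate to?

`start of month` rewinds 2057-07-28 to 2057-07-01.
Adding +14 months to 2057-07-01 gives 2058-09-01.
Going back 1 day from 2058-09-01 reaches 2058-08-31 (last day of August, 31 days).

2058-08-31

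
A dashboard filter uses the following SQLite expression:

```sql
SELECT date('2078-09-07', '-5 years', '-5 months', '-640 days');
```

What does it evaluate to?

2071-07-07

Adding -5 years to 2078-09-07 gives 2073-09-07.
Adding -5 months to 2073-09-07 gives 2073-04-07.
Applying '-640 days' to 2073-04-07: counting 640 days back gives 2071-07-07.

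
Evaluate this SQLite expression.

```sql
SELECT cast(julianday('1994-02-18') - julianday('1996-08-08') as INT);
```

10 days remain in February 1994 after the 18th (28 − 18).
Full months from March 1994 through July 1996 contribute their day counts.
Then 8 days into August 1996.
Total: 10 + 31 + 30 + 31 + 30 + 31 + 31 + 30 + 31 + 30 + 31 + 31 + 28 + 31 + 30 + 31 + 30 + 31 + 31 + 30 + 31 + 30 + 31 + 31 + 29 + 31 + 30 + 31 + 30 + 31 + 8 = 902.
The subtraction is earlier − later, so the result is −902 → -902.

-902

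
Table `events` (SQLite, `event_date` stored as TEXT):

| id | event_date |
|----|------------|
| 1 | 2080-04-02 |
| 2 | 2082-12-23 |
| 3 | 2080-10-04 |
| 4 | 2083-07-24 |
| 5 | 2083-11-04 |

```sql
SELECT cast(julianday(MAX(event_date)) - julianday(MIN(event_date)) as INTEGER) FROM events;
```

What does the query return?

1311

MIN = 2080-04-02, MAX = 2083-11-04.
28 days remain in April 2080 after the 2nd (30 − 2).
Full months from May 2080 through October 2083 contribute their day counts.
Then 4 days into November 2083.
Total: 28 + 31 + 30 + 31 + 31 + 30 + 31 + 30 + 31 + 31 + 28 + 31 + 30 + 31 + 30 + 31 + 31 + 30 + 31 + 30 + 31 + 31 + 28 + 31 + 30 + 31 + 30 + 31 + 31 + 30 + 31 + 30 + 31 + 31 + 28 + 31 + 30 + 31 + 30 + 31 + 31 + 30 + 31 + 4 = 1311.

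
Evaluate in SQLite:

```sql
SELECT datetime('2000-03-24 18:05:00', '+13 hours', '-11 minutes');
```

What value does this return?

2000-03-25 06:54:00

+13 hours from 2000-03-24 18:05:00 is 2000-03-25 07:05:00 (crosses midnight).
-11 minutes from 2000-03-25 07:05:00 is 2000-03-25 06:54:00.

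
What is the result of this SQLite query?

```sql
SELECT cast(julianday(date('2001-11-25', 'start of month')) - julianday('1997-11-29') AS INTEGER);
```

`start of month` rewinds 2001-11-25 to 2001-11-01.
1 day remains in November 1997 after the 29th (30 − 29).
Full months from December 1997 through October 2001 contribute their day counts.
Then 1 day into November 2001.
Total: 1 + 31 + 31 + 28 + 31 + 30 + 31 + 30 + 31 + 31 + 30 + 31 + 30 + 31 + 31 + 28 + 31 + 30 + 31 + 30 + 31 + 31 + 30 + 31 + 30 + 31 + 31 + 29 + 31 + 30 + 31 + 30 + 31 + 31 + 30 + 31 + 30 + 31 + 31 + 28 + 31 + 30 + 31 + 30 + 31 + 31 + 30 + 31 + 1 = 1433.

1433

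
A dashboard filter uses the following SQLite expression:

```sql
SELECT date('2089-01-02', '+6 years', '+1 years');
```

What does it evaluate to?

Adding +6 years to 2089-01-02 gives 2095-01-02.
Adding +1 year to 2095-01-02 gives 2096-01-02.

2096-01-02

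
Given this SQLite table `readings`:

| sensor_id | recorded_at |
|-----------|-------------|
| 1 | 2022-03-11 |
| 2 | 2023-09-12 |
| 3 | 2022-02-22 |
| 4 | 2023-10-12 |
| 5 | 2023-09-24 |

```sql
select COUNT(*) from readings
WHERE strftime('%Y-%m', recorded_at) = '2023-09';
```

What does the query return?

2

Rows with year-month 2023-09: 2023-09-12, 2023-09-24 → 2.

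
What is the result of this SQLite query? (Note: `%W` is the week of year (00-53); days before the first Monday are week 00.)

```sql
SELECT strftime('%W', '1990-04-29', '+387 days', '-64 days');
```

First apply '+387 days', '-64 days': 1990-04-29 → 1991-03-18.
1991-03-18 is a Monday. SQLite's %W counts Mondays since the year started; the result is 11.

11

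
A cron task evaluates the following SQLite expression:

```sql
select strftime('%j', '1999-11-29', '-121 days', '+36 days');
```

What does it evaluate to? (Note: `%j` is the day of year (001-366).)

248

First apply '-121 days', '+36 days': 1999-11-29 → 1999-09-05.
Day-of-year for 1999-09-05: days since 1999-01-01 inclusive = 248, zero-padded to 248.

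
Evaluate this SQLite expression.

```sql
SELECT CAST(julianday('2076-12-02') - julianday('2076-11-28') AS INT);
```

2 days remain in November 2076 after the 28th (30 − 28).
Then 2 days into December 2076.
Total: 2 + 2 = 4.

4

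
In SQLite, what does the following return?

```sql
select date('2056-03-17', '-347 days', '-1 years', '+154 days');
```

Applying '-347 days' to 2056-03-17: counting 347 days back gives 2055-04-05.
Adding -1 year to 2055-04-05 gives 2054-04-05.
Applying '+154 days' to 2054-04-05: counting 154 days forward gives 2054-09-06.

2054-09-06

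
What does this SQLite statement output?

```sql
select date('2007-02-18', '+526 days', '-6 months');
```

Applying '+526 days' to 2007-02-18: counting 526 days forward gives 2008-07-28.
Adding -6 months to 2008-07-28 gives 2008-01-28.

2008-01-28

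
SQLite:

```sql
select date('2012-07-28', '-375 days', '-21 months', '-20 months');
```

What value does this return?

Applying '-375 days' to 2012-07-28: counting 375 days back gives 2011-07-19.
Adding -21 months to 2011-07-19 gives 2009-10-19.
Adding -20 months to 2009-10-19 gives 2008-02-19.

2008-02-19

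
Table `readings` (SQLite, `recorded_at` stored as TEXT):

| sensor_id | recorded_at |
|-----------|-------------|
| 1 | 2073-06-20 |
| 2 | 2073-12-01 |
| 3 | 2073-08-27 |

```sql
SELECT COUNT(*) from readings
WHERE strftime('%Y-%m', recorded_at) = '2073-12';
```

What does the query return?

Rows with year-month 2073-12: 2073-12-01 → 1.

1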